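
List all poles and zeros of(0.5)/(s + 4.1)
Set denominator = 0: s + 4.1 = 0 → Poles: -4.1
Numerator is a nonzero constant (0.5) → Zeros: none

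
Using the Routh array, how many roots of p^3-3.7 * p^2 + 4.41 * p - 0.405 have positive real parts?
Routh array:
p^3: [1, 4.41]; p^2: [-3.7, -0.405]; p^1: [4.30054]; p^0: [-0.405]
First column: [1, -3.7, 4.30054, -0.405]. Sign changes = RHP roots = 3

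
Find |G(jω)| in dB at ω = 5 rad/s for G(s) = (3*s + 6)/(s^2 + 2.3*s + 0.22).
Substitute s = j*5: G(j5) = 0.0319175 - 0.590514j.
|G(j5)| = sqrt(Re² + Im²) = 0.5914.
20*log₁₀(0.5914) = -4.56 dB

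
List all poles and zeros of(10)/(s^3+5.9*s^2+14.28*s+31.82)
Set denominator = 0: s^3 + 5.9*s^2 + 14.28*s + 31.82 = (s + 4.3)(s^2 + 1.6*s + 7.4) = 0 → Poles: -0.8 + 2.6j, -0.8 - 2.6j, -4.3
Numerator is a nonzero constant (10) → Zeros: none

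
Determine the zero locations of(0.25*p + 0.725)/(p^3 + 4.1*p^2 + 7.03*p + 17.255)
Set numerator = 0: 0.25*p + 0.725 = 0 → Zeros: -2.9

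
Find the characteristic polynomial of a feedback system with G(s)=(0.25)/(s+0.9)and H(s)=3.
Characteristic poly = G_den * H_den + G_num * H_num = (s + 0.9) + (0.75) = s + 1.65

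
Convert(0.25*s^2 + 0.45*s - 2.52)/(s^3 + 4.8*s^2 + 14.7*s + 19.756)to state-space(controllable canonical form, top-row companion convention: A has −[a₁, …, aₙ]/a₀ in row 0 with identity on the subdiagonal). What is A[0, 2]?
Reachable canonical form for den = s^3 + 4.8*s^2 + 14.7*s + 19.756: top row of A = -[a₁,a₂,...,aₙ]/a₀, ones on the subdiagonal, zeros elsewhere.
A = [[-4.8, -14.7, -19.756], [1, 0, 0], [0, 1, 0]].
A[0,2] = -19.756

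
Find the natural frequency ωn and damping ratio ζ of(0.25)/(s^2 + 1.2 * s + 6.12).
Underdamped: complex pole -0.6 + 2.4j. ωn = |pole| = 2.474, ζ = -Re(pole)/ωn = 0.2425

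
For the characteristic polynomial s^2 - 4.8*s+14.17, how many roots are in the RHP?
Poles: 2.4 + 2.9j, 2.4 - 2.9j. RHP poles (Re>0): 2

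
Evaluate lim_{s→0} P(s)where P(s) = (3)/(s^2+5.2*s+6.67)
DC gain = P(0) = num(0)/den(0) = 3/6.67 = 0.4498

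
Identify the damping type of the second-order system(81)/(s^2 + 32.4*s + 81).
Standard form: ωn²/(s²+2ζωn·s+ωn²) gives ωn=9, ζ=1.8.
Overdamped (ζ = 1.8 > 1)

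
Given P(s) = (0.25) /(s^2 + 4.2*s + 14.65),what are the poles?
Set denominator = 0: s^2 + 4.2*s + 14.65 = 0 → Poles: -2.1 + 3.2j, -2.1 - 3.2j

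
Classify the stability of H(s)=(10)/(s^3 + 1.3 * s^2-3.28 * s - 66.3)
Denominator: s^3 + 1.3*s^2 - 3.28*s - 66.3 = (s - 3.9)(s^2 + 5.2*s + 17). Poles: -2.6 + 3.2j, -2.6 - 3.2j, 3.9. Unstable (1 pole(s) in RHP)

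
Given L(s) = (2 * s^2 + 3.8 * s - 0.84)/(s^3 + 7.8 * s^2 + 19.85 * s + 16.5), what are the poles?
Set denominator = 0: s^3 + 7.8*s^2 + 19.85*s + 16.5 = (s + 3.3)(s + 2)(s + 2.5) = 0 → Poles: -2, -2.5, -3.3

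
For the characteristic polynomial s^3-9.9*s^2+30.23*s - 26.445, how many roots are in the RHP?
s^3 - 9.9*s^2 + 30.23*s - 26.445 = (s - 1.5)(s - 4.1)(s - 4.3). Poles: 1.5, 4.1, 4.3. RHP poles (Re>0): 3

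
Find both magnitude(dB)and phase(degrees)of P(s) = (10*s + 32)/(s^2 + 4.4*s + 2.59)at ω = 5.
Substitute s = j*5: P(j5) = 0.388234 - 1.85002j.
|P| = 20*log₁₀(sqrt(Re²+Im²)) = 5.53 dB.
∠P = atan2(Im, Re) = -78.15°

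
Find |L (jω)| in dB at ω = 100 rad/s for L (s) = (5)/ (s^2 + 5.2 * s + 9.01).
Substitute s = j*100: L(j100) = -0.000499099 - 2.59765e-05j.
|L(j100)| = sqrt(Re² + Im²) = 0.0004998.
20*log₁₀(0.0004998) = -66.02 dB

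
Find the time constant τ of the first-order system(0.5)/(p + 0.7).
First-order system: τ = -1/pole. Pole = -0.7. τ = -1/(-0.7) = 1.429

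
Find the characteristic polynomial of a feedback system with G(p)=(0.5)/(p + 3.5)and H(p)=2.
Characteristic poly = G_den * H_den + G_num * H_num = (p + 3.5) + (1) = p + 4.5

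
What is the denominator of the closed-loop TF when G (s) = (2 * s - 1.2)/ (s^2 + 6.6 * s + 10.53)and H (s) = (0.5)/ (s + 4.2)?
Characteristic poly = G_den * H_den + G_num * H_num = (s^3 + 10.8*s^2 + 38.25*s + 44.226) + (s - 0.6) = s^3 + 10.8*s^2 + 39.25*s + 43.626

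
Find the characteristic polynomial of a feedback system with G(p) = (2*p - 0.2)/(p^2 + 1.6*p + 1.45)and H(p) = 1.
Characteristic poly = G_den * H_den + G_num * H_num = (p^2 + 1.6*p + 1.45) + (2*p - 0.2) = p^2 + 3.6*p + 1.25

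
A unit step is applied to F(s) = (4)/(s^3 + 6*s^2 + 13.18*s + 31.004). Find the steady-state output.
FVT: lim_{t→∞} y(t) = lim_{s→0} s*Y(s) where Y(s) = F(s)/s.
= lim_{s→0} F(s) = F(0) = num(0)/den(0) = 4/31.004 = 0.129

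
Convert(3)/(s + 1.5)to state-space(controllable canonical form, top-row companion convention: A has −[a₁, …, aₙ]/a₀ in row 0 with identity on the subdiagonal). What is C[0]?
Reachable canonical form: C = numerator coefficients (right-aligned, zero-padded to length n).
num = 3, C = [[3]].
C[0] = 3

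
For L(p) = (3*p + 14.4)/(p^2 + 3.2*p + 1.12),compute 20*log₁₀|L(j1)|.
Substitute p = j*1: L(j1) = 1.1047 - 4.45857j.
|L(j1)| = sqrt(Re² + Im²) = 4.593.
20*log₁₀(4.593) = 13.24 dB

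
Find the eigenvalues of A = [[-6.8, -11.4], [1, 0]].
Eigenvalues solve det(λI - A) = 0.
Characteristic polynomial: λ^2 + 6.8*λ + 11.4 = 0.
Factor: (λ + 3)(λ + 3.8) = 0.
Roots: -3, -3.8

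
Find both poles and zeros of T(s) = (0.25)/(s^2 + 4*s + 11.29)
Set denominator = 0: s^2 + 4*s + 11.29 = 0 → Poles: -2 + 2.7j, -2 - 2.7j
Numerator is a nonzero constant (0.25) → Zeros: none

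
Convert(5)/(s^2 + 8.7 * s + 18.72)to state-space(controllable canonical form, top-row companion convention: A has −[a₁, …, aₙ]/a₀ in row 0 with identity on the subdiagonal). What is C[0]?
Reachable canonical form: C = numerator coefficients (right-aligned, zero-padded to length n).
num = 5, C = [[0, 5]].
C[0] = 0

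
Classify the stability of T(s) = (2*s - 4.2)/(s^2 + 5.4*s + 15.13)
Denominator: s^2 + 5.4*s + 15.13. Poles: -2.7 + 2.8j, -2.7 - 2.8j. Stable (all poles in LHP)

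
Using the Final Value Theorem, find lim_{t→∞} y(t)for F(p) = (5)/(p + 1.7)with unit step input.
FVT: lim_{t→∞} y(t) = lim_{p→0} p*Y(p) where Y(p) = F(p)/p.
= lim_{p→0} F(p) = F(0) = num(0)/den(0) = 5/1.7 = 2.941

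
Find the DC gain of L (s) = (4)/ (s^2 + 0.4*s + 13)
DC gain = L(0) = num(0)/den(0) = 4/13 = 0.3077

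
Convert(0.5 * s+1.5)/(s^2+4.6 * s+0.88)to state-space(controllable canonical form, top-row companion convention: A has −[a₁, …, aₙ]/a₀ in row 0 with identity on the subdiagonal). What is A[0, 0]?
Reachable canonical form for den = s^2 + 4.6*s + 0.88: top row of A = -[a₁,a₂,...,aₙ]/a₀, ones on the subdiagonal, zeros elsewhere.
A = [[-4.6, -0.88], [1, 0]].
A[0,0] = -4.6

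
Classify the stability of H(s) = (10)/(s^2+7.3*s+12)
Denominator: s^2 + 7.3*s + 12 = (s + 4.8)(s + 2.5). Poles: -2.5, -4.8. Stable (all poles in LHP)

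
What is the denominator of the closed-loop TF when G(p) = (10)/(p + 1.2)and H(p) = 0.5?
Characteristic poly = G_den * H_den + G_num * H_num = (p + 1.2) + (5) = p + 6.2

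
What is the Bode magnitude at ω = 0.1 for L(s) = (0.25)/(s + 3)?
Substitute s = j*0.1: L(j0.1) = 0.0832408 - 0.00277469j.
|L(j0.1)| = sqrt(Re² + Im²) = 0.08329.
20*log₁₀(0.08329) = -21.59 dB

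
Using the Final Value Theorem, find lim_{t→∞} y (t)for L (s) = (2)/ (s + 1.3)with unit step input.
FVT: lim_{t→∞} y(t) = lim_{s→0} s*Y(s) where Y(s) = L(s)/s.
= lim_{s→0} L(s) = L(0) = num(0)/den(0) = 2/1.3 = 1.538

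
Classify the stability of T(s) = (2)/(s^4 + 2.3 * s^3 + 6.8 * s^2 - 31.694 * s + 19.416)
Denominator: s^4 + 2.3*s^3 + 6.8*s^2 - 31.694*s + 19.416 = (s - 0.8)(s - 1.5)(s^2 + 4.6*s + 16.18). Poles: -2.3 + 3.3j, -2.3 - 3.3j, 0.8, 1.5. Unstable (2 pole(s) in RHP)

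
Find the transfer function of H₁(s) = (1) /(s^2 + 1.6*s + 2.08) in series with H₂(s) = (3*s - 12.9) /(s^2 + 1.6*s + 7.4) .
Series: H = H₁ · H₂ = (n₁·n₂)/(d₁·d₂).
Num: n₁·n₂ = 3*s - 12.9. Den: d₁·d₂ = s^4 + 3.2*s^3 + 12.04*s^2 + 15.168*s + 15.392.
H(s) = (3*s - 12.9)/(s^4 + 3.2*s^3 + 12.04*s^2 + 15.168*s + 15.392)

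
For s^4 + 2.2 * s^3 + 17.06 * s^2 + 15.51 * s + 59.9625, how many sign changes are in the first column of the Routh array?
Routh array:
s^4: [1, 17.06, 59.9625]; s^3: [2.2, 15.51]; s^2: [10.01, 59.9625]; s^1: [2.33143]; s^0: [59.9625]
First column: [1, 2.2, 10.01, 2.33143, 59.9625]. Sign changes = 0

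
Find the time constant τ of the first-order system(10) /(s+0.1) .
First-order system: τ = -1/pole. Pole = -0.1. τ = -1/(-0.1) = 10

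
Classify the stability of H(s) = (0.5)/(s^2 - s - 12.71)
Denominator: s^2 - s - 12.71 = (s - 4.1)(s + 3.1). Poles: -3.1, 4.1. Unstable (1 pole(s) in RHP)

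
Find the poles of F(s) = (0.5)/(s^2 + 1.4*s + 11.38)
Set denominator = 0: s^2 + 1.4*s + 11.38 = 0 → Poles: -0.7 + 3.3j, -0.7 - 3.3j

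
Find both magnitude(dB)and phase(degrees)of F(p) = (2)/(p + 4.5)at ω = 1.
Substitute p = j*1: F(j1) = 0.423529 - 0.0941176j.
|F| = 20*log₁₀(sqrt(Re²+Im²)) = -7.25 dB.
∠F = atan2(Im, Re) = -12.53°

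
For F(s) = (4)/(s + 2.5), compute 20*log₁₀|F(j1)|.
Substitute s = j*1: F(j1) = 1.37931 - 0.551724j.
|F(j1)| = sqrt(Re² + Im²) = 1.486.
20*log₁₀(1.486) = 3.44 dB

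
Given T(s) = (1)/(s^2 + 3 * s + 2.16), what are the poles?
Set denominator = 0: s^2 + 3*s + 2.16 = (s + 1.2)(s + 1.8) = 0 → Poles: -1.2, -1.8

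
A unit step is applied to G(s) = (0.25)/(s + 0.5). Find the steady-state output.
FVT: lim_{t→∞} y(t) = lim_{s→0} s*Y(s) where Y(s) = G(s)/s.
= lim_{s→0} G(s) = G(0) = num(0)/den(0) = 0.25/0.5 = 0.5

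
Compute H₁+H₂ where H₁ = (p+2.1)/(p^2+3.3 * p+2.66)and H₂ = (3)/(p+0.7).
Parallel: H = H₁ + H₂ = (n₁·d₂ + n₂·d₁)/(d₁·d₂).
n₁·d₂ = p^2 + 2.8*p + 1.47. n₂·d₁ = 3*p^2 + 9.9*p + 7.98. Sum = 4*p^2 + 12.7*p + 9.45. d₁·d₂ = p^3 + 4*p^2 + 4.97*p + 1.862.
H(p) = (4*p^2 + 12.7*p + 9.45)/(p^3 + 4*p^2 + 4.97*p + 1.862)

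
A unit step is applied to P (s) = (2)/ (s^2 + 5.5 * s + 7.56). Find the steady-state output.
FVT: lim_{t→∞} y(t) = lim_{s→0} s*Y(s) where Y(s) = P(s)/s.
= lim_{s→0} P(s) = P(0) = num(0)/den(0) = 2/7.56 = 0.2646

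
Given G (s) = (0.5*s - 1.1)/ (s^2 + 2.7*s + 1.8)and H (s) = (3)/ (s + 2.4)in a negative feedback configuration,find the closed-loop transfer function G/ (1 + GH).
Closed-loop T = G/(1+GH).
Numerator: G_num * H_den = 0.5*s^2 + 0.1*s - 2.64.
Denominator: G_den * H_den + G_num * H_num = (s^3 + 5.1*s^2 + 8.28*s + 4.32) + (1.5*s - 3.3) = s^3 + 5.1*s^2 + 9.78*s + 1.02.
T(s) = (0.5*s^2 + 0.1*s - 2.64)/(s^3 + 5.1*s^2 + 9.78*s + 1.02)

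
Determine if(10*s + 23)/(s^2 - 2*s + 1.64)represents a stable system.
Denominator: s^2 - 2*s + 1.64. Poles: 1 + 0.8j, 1 - 0.8j. All Re(p)<0: No (unstable)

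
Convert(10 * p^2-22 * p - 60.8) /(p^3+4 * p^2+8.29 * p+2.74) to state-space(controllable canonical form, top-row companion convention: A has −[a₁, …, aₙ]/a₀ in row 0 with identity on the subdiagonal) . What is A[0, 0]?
Reachable canonical form for den = p^3 + 4*p^2 + 8.29*p + 2.74: top row of A = -[a₁,a₂,...,aₙ]/a₀, ones on the subdiagonal, zeros elsewhere.
A = [[-4, -8.29, -2.74], [1, 0, 0], [0, 1, 0]].
A[0,0] = -4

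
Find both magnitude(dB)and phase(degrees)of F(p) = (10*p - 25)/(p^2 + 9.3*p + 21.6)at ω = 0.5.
Substitute p = j*0.5: F(j0.5) = -1.06923 + 0.46707j.
|F| = 20*log₁₀(sqrt(Re²+Im²)) = 1.34 dB.
∠F = atan2(Im, Re) = 156.40°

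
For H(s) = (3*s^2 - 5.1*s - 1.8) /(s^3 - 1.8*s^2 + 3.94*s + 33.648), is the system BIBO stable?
Denominator: s^3 - 1.8*s^2 + 3.94*s + 33.648 = (s + 2.4)(s^2 - 4.2*s + 14.02). Poles: -2.4, 2.1 + 3.1j, 2.1 - 3.1j. All Re(p)<0: No (unstable)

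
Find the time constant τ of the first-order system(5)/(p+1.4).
First-order system: τ = -1/pole. Pole = -1.4. τ = -1/(-1.4) = 0.7143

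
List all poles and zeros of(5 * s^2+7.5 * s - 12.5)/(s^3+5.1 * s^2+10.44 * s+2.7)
Set denominator = 0: s^3 + 5.1*s^2 + 10.44*s + 2.7 = (s + 0.3)(s^2 + 4.8*s + 9) = 0 → Poles: -0.3, -2.4 + 1.8j, -2.4 - 1.8j
Set numerator = 0: 5*s^2 + 7.5*s - 12.5 = 5*(s + 2.5)(s - 1) = 0 → Zeros: -2.5, 1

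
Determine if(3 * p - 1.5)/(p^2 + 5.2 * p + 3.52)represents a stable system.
Denominator: p^2 + 5.2*p + 3.52 = (p + 4.4)(p + 0.8). Poles: -0.8, -4.4. All Re(p)<0: Yes (stable)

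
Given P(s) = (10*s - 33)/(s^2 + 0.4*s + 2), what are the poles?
Set denominator = 0: s^2 + 0.4*s + 2 = 0 → Poles: -0.2 + 1.4j, -0.2 - 1.4j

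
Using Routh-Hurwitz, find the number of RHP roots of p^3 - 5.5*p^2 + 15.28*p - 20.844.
Routh array:
p^3: [1, 15.28]; p^2: [-5.5, -20.844]; p^1: [11.4902]; p^0: [-20.844]
First column: [1, -5.5, 11.4902, -20.844]. Sign changes = RHP roots = 3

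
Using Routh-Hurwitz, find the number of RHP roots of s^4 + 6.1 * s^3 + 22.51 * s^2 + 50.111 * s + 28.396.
Routh array:
s^4: [1, 22.51, 28.396]; s^3: [6.1, 50.111]; s^2: [14.2951, 28.396]; s^1: [37.9939]; s^0: [28.396]
First column: [1, 6.1, 14.2951, 37.9939, 28.396]. Sign changes = RHP roots = 0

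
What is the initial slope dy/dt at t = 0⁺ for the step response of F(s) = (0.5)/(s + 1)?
IVT: y'(0⁺) = lim_{s→∞} s²·Y(s) = lim_{s→∞} s·F(s).
deg(num) = 0, deg(den) = 1, relative degree = 1, so s·F(s) → (leading num)/(leading den) = 0.5/1 = 0.5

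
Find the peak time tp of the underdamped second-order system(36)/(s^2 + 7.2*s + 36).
Standard form: ωn²/(s²+2ζωn·s+ωn²) → ωn = 6, ζ = 0.6.
ωd = ωn·√(1-ζ²) = 6·√(1-0.6²) = 4.8.
tp = π/ωd = π/4.8 = 0.6545 s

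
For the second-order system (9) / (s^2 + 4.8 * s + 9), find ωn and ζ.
Standard form: ωn²/(s²+2ζωn·s+ωn²).
const=9=ωn² → ωn=3, s coeff=4.8=2ζωn → ζ=0.8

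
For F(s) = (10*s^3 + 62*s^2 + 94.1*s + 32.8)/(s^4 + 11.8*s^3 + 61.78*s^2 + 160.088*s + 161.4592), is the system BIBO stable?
Denominator: s^4 + 11.8*s^3 + 61.78*s^2 + 160.088*s + 161.4592 = (s + 3.2)(s + 2.8)(s^2 + 5.8*s + 18.02). Poles: -2.8, -2.9 + 3.1j, -2.9 - 3.1j, -3.2. All Re(p)<0: Yes (stable)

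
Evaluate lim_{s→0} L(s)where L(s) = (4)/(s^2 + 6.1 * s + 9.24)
DC gain = L(0) = num(0)/den(0) = 4/9.24 = 0.4329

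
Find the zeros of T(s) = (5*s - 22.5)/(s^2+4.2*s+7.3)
Set numerator = 0: 5*s - 22.5 = 0 → Zeros: 4.5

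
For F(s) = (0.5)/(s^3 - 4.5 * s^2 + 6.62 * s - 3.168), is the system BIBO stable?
Denominator: s^3 - 4.5*s^2 + 6.62*s - 3.168 = (s - 1.6)(s - 1.1)(s - 1.8). Poles: 1.1, 1.6, 1.8. All Re(p)<0: No (unstable)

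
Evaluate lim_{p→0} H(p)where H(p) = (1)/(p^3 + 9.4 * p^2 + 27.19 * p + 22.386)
DC gain = H(0) = num(0)/den(0) = 1/22.386 = 0.04467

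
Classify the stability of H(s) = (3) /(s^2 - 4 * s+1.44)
Denominator: s^2 - 4*s + 1.44 = (s - 0.4)(s - 3.6). Poles: 0.4, 3.6. Unstable (2 pole(s) in RHP)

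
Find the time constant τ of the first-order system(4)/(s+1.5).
First-order system: τ = -1/pole. Pole = -1.5. τ = -1/(-1.5) = 0.6667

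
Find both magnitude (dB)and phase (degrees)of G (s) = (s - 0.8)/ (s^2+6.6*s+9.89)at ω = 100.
Substitute s = j*100: G(j100) = 0.000738165 - 0.00996113j.
|G| = 20*log₁₀(sqrt(Re²+Im²)) = -40.01 dB.
∠G = atan2(Im, Re) = -85.76°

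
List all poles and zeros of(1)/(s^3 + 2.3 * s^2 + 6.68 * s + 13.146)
Set denominator = 0: s^3 + 2.3*s^2 + 6.68*s + 13.146 = (s + 2.1)(s^2 + 0.2*s + 6.26) = 0 → Poles: -0.1 + 2.5j, -0.1 - 2.5j, -2.1
Numerator is a nonzero constant (1) → Zeros: none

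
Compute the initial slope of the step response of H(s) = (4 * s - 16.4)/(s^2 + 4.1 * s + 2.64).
IVT: y'(0⁺) = lim_{s→∞} s²·Y(s) = lim_{s→∞} s·H(s).
deg(num) = 1, deg(den) = 2, relative degree = 1, so s·H(s) → (leading num)/(leading den) = 4/1 = 4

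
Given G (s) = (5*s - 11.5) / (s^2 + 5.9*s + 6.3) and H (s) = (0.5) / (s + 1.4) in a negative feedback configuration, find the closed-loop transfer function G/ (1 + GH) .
Closed-loop T = G/(1+GH).
Numerator: G_num * H_den = 5*s^2 - 4.5*s - 16.1.
Denominator: G_den * H_den + G_num * H_num = (s^3 + 7.3*s^2 + 14.56*s + 8.82) + (2.5*s - 5.75) = s^3 + 7.3*s^2 + 17.06*s + 3.07.
T(s) = (5*s^2 - 4.5*s - 16.1)/(s^3 + 7.3*s^2 + 17.06*s + 3.07)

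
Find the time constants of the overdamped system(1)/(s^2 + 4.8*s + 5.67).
Overdamped: real poles at -2.7, -2.1. τ = -1/pole → τ₁ = 0.3704, τ₂ = 0.4762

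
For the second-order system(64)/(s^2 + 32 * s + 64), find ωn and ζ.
Standard form: ωn²/(s²+2ζωn·s+ωn²).
const=64=ωn² → ωn=8, s coeff=32=2ζωn → ζ=2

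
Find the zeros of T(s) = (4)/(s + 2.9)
Numerator is a nonzero constant (4) → Zeros: none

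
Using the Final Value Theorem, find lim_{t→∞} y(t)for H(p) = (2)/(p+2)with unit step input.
FVT: lim_{t→∞} y(t) = lim_{p→0} p*Y(p) where Y(p) = H(p)/p.
= lim_{p→0} H(p) = H(0) = num(0)/den(0) = 2/2 = 1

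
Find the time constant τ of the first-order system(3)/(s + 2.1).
First-order system: τ = -1/pole. Pole = -2.1. τ = -1/(-2.1) = 0.4762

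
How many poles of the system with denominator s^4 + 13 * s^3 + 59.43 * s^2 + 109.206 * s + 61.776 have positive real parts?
s^4 + 13*s^3 + 59.43*s^2 + 109.206*s + 61.776 = (s + 3.3)(s + 3.9)(s + 1)(s + 4.8). Poles: -1, -3.3, -3.9, -4.8. RHP poles (Re>0): 0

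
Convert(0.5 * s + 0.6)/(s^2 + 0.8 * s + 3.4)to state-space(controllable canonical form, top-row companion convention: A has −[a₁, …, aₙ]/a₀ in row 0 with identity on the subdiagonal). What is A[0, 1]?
Reachable canonical form for den = s^2 + 0.8*s + 3.4: top row of A = -[a₁,a₂,...,aₙ]/a₀, ones on the subdiagonal, zeros elsewhere.
A = [[-0.8, -3.4], [1, 0]].
A[0,1] = -3.4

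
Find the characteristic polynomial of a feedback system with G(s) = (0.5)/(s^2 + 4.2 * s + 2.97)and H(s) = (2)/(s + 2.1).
Characteristic poly = G_den * H_den + G_num * H_num = (s^3 + 6.3*s^2 + 11.79*s + 6.237) + (1) = s^3 + 6.3*s^2 + 11.79*s + 7.237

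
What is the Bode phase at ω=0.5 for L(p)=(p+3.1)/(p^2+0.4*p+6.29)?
Substitute p = j*0.5: L(j0.5) = 0.515421 + 0.0657145j.
∠L(j0.5) = atan2(Im, Re) = atan2(0.0657145, 0.515421) = 7.27°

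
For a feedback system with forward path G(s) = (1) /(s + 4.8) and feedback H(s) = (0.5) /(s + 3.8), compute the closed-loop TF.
Closed-loop T = G/(1+GH).
Numerator: G_num * H_den = s + 3.8.
Denominator: G_den * H_den + G_num * H_num = (s^2 + 8.6*s + 18.24) + (0.5) = s^2 + 8.6*s + 18.74.
T(s) = (s + 3.8)/(s^2 + 8.6*s + 18.74)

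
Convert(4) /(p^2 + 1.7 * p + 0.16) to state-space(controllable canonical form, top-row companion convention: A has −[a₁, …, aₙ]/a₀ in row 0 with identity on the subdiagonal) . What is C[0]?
Reachable canonical form: C = numerator coefficients (right-aligned, zero-padded to length n).
num = 4, C = [[0, 4]].
C[0] = 0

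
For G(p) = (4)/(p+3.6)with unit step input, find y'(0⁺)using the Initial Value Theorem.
IVT: y'(0⁺) = lim_{p→∞} p²·Y(p) = lim_{p→∞} p·G(p).
deg(num) = 0, deg(den) = 1, relative degree = 1, so p·G(p) → (leading num)/(leading den) = 4/1 = 4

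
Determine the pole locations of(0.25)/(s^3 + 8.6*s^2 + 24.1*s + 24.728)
Set denominator = 0: s^3 + 8.6*s^2 + 24.1*s + 24.728 = (s + 4.4)(s^2 + 4.2*s + 5.62) = 0 → Poles: -2.1 + 1.1j, -2.1 - 1.1j, -4.4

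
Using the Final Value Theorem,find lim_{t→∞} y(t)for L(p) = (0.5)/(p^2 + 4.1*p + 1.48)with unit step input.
FVT: lim_{t→∞} y(t) = lim_{p→0} p*Y(p) where Y(p) = L(p)/p.
= lim_{p→0} L(p) = L(0) = num(0)/den(0) = 0.5/1.48 = 0.3378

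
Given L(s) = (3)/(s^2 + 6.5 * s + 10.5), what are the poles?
Set denominator = 0: s^2 + 6.5*s + 10.5 = (s + 3)(s + 3.5) = 0 → Poles: -3, -3.5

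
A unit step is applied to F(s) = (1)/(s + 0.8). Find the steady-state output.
FVT: lim_{t→∞} y(t) = lim_{s→0} s*Y(s) where Y(s) = F(s)/s.
= lim_{s→0} F(s) = F(0) = num(0)/den(0) = 1/0.8 = 1.25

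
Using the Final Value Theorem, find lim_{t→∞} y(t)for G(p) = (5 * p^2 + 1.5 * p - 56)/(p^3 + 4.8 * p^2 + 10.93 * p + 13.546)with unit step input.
FVT: lim_{t→∞} y(t) = lim_{p→0} p*Y(p) where Y(p) = G(p)/p.
= lim_{p→0} G(p) = G(0) = num(0)/den(0) = -56/13.546 = -4.134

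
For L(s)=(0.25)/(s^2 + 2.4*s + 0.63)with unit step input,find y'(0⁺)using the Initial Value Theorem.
IVT: y'(0⁺) = lim_{s→∞} s²·Y(s) = lim_{s→∞} s·L(s).
deg(num) = 0, deg(den) = 2, relative degree = 2 ≥ 2, so s·L(s) → 0. Initial slope = 0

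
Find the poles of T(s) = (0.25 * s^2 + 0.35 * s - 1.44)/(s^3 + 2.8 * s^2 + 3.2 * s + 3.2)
Set denominator = 0: s^3 + 2.8*s^2 + 3.2*s + 3.2 = (s + 2)(s^2 + 0.8*s + 1.6) = 0 → Poles: -0.4 + 1.2j, -0.4 - 1.2j, -2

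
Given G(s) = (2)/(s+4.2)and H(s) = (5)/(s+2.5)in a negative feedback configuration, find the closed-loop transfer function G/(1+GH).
Closed-loop T = G/(1+GH).
Numerator: G_num * H_den = 2*s + 5.
Denominator: G_den * H_den + G_num * H_num = (s^2 + 6.7*s + 10.5) + (10) = s^2 + 6.7*s + 20.5.
T(s) = (2*s + 5)/(s^2 + 6.7*s + 20.5)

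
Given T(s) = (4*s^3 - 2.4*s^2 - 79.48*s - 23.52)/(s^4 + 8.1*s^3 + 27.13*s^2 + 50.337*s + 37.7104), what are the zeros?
Set numerator = 0: 4*s^3 - 2.4*s^2 - 79.48*s - 23.52 = 4*(s - 4.9)(s + 4)(s + 0.3) = 0 → Zeros: -0.3, -4, 4.9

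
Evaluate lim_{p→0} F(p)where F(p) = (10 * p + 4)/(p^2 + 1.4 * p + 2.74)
DC gain = F(0) = num(0)/den(0) = 4/2.74 = 1.46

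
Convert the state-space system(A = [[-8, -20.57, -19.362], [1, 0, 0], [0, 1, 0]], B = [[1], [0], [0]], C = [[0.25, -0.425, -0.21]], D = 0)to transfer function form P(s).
P(s) = C(sI - A)⁻¹B + D.
Characteristic polynomial det(sI - A) = s^3 + 8*s^2 + 20.57*s + 19.362.
Numerator from C·adj(sI-A)·B + D·det(sI-A) = 0.25*s^2 - 0.425*s - 0.21.
P(s) = (0.25*s^2 - 0.425*s - 0.21)/(s^3 + 8*s^2 + 20.57*s + 19.362)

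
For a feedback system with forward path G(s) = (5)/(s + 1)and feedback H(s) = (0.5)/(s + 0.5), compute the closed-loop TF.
Closed-loop T = G/(1+GH).
Numerator: G_num * H_den = 5*s + 2.5.
Denominator: G_den * H_den + G_num * H_num = (s^2 + 1.5*s + 0.5) + (2.5) = s^2 + 1.5*s + 3.
T(s) = (5*s + 2.5)/(s^2 + 1.5*s + 3)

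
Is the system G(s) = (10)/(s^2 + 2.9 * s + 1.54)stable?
Denominator: s^2 + 2.9*s + 1.54 = (s + 2.2)(s + 0.7). Poles: -0.7, -2.2. All Re(p)<0: Yes (stable)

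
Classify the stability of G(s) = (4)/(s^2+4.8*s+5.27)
Denominator: s^2 + 4.8*s + 5.27 = (s + 1.7)(s + 3.1). Poles: -1.7, -3.1. Stable (all poles in LHP)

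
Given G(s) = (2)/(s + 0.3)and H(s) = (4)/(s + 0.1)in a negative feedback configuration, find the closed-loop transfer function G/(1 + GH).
Closed-loop T = G/(1+GH).
Numerator: G_num * H_den = 2*s + 0.2.
Denominator: G_den * H_den + G_num * H_num = (s^2 + 0.4*s + 0.03) + (8) = s^2 + 0.4*s + 8.03.
T(s) = (2*s + 0.2)/(s^2 + 0.4*s + 8.03)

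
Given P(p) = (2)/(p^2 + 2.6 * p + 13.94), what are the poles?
Set denominator = 0: p^2 + 2.6*p + 13.94 = 0 → Poles: -1.3 + 3.5j, -1.3 - 3.5j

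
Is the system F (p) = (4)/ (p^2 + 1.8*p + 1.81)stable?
Denominator: p^2 + 1.8*p + 1.81. Poles: -0.9 + 1j, -0.9 - 1j. All Re(p)<0: Yes (stable)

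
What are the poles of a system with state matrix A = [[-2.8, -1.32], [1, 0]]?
Eigenvalues solve det(λI - A) = 0.
Characteristic polynomial: λ^2 + 2.8*λ + 1.32 = 0.
Factor: (λ + 0.6)(λ + 2.2) = 0.
Roots: -0.6, -2.2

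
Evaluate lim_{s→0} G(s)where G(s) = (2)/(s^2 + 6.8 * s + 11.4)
DC gain = G(0) = num(0)/den(0) = 2/11.4 = 0.1754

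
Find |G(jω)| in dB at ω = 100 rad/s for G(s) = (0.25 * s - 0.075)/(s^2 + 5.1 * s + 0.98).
Substitute s = j*100: G(j100) = 0.000134675 - 0.00249338j.
|G(j100)| = sqrt(Re² + Im²) = 0.002497.
20*log₁₀(0.002497) = -52.05 dB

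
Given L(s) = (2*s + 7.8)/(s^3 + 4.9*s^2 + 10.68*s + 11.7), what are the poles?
Set denominator = 0: s^3 + 4.9*s^2 + 10.68*s + 11.7 = (s + 2.5)(s^2 + 2.4*s + 4.68) = 0 → Poles: -1.2 + 1.8j, -1.2 - 1.8j, -2.5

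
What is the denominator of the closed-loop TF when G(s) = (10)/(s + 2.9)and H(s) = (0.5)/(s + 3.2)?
Characteristic poly = G_den * H_den + G_num * H_num = (s^2 + 6.1*s + 9.28) + (5) = s^2 + 6.1*s + 14.28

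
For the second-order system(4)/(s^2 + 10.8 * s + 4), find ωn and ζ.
Standard form: ωn²/(s²+2ζωn·s+ωn²).
const=4=ωn² → ωn=2, s coeff=10.8=2ζωn → ζ=2.7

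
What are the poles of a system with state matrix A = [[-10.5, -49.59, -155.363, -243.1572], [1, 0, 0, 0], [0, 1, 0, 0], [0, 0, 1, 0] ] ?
Eigenvalues solve det(λI - A) = 0.
Characteristic polynomial: λ^4 + 10.5*λ^3 + 49.59*λ^2 + 155.363*λ + 243.1572 = 0.
Factor: (λ + 3.9)(λ + 4.4)(λ^2 + 2.2*λ + 14.17) = 0.
Roots: -1.1 + 3.6j, -1.1 - 3.6j, -3.9, -4.4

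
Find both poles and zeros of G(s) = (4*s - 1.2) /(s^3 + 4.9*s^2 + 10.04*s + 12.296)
Set denominator = 0: s^3 + 4.9*s^2 + 10.04*s + 12.296 = (s + 2.9)(s^2 + 2*s + 4.24) = 0 → Poles: -1 + 1.8j, -1 - 1.8j, -2.9
Set numerator = 0: 4*s - 1.2 = 0 → Zeros: 0.3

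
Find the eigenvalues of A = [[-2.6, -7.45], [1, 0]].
Eigenvalues solve det(λI - A) = 0.
Characteristic polynomial: λ^2 + 2.6*λ + 7.45 = 0.
Roots: -1.3 + 2.4j, -1.3 - 2.4j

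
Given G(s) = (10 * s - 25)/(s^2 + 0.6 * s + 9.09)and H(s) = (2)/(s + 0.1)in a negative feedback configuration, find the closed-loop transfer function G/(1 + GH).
Closed-loop T = G/(1+GH).
Numerator: G_num * H_den = 10*s^2 - 24*s - 2.5.
Denominator: G_den * H_den + G_num * H_num = (s^3 + 0.7*s^2 + 9.15*s + 0.909) + (20*s - 50) = s^3 + 0.7*s^2 + 29.15*s - 49.091.
T(s) = (10*s^2 - 24*s - 2.5)/(s^3 + 0.7*s^2 + 29.15*s - 49.091)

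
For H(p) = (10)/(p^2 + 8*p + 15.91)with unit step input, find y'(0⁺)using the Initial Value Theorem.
IVT: y'(0⁺) = lim_{p→∞} p²·Y(p) = lim_{p→∞} p·H(p).
deg(num) = 0, deg(den) = 2, relative degree = 2 ≥ 2, so p·H(p) → 0. Initial slope = 0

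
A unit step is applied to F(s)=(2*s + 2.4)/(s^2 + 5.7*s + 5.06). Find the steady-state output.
FVT: lim_{t→∞} y(t) = lim_{s→0} s*Y(s) where Y(s) = F(s)/s.
= lim_{s→0} F(s) = F(0) = num(0)/den(0) = 2.4/5.06 = 0.4743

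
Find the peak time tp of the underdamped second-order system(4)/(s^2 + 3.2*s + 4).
Standard form: ωn²/(s²+2ζωn·s+ωn²) → ωn = 2, ζ = 0.8.
ωd = ωn·√(1-ζ²) = 2·√(1-0.8²) = 1.2.
tp = π/ωd = π/1.2 = 2.618 s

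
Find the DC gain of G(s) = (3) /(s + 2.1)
DC gain = G(0) = num(0)/den(0) = 3/2.1 = 1.429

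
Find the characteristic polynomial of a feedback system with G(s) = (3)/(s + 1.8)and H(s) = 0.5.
Characteristic poly = G_den * H_den + G_num * H_num = (s + 1.8) + (1.5) = s + 3.3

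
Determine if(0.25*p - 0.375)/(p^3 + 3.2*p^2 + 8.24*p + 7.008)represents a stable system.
Denominator: p^3 + 3.2*p^2 + 8.24*p + 7.008 = (p + 1.2)(p^2 + 2*p + 5.84). Poles: -1 + 2.2j, -1 - 2.2j, -1.2. All Re(p)<0: Yes (stable)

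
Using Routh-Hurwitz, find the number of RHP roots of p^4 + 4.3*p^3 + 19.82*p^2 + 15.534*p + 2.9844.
Routh array:
p^4: [1, 19.82, 2.9844]; p^3: [4.3, 15.534]; p^2: [16.2074, 2.9844]; p^1: [14.7422]; p^0: [2.9844]
First column: [1, 4.3, 16.2074, 14.7422, 2.9844]. Sign changes = RHP roots = 0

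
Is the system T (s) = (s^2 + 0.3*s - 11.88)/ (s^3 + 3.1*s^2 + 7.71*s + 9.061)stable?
Denominator: s^3 + 3.1*s^2 + 7.71*s + 9.061 = (s + 1.7)(s^2 + 1.4*s + 5.33). Poles: -0.7 + 2.2j, -0.7 - 2.2j, -1.7. All Re(p)<0: Yes (stable)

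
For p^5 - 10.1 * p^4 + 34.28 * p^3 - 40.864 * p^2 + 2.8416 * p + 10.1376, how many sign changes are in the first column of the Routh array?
Routh array:
p^5: [1, 34.28, 2.8416]; p^4: [-10.1, -40.864, 10.1376]; p^3: [30.2341, 3.84532]; p^2: [-39.5794, 10.1376]; p^1: [11.5893]; p^0: [10.1376]
First column: [1, -10.1, 30.2341, -39.5794, 11.5893, 10.1376]. Sign changes = 4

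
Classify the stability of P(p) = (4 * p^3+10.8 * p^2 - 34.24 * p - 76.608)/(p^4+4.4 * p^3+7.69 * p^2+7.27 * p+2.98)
Denominator: p^4 + 4.4*p^3 + 7.69*p^2 + 7.27*p + 2.98 = (p + 2)(p + 1)(p^2 + 1.4*p + 1.49). Poles: -0.7 + 1j, -0.7 - 1j, -1, -2. Stable (all poles in LHP)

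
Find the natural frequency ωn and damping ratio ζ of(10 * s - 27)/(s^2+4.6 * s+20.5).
Underdamped: complex pole -2.3 + 3.9j. ωn = |pole| = 4.528, ζ = -Re(pole)/ωn = 0.508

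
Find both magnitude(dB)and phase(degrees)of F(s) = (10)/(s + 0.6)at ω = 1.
Substitute s = j*1: F(j1) = 4.41176 - 7.35294j.
|F| = 20*log₁₀(sqrt(Re²+Im²)) = 18.66 dB.
∠F = atan2(Im, Re) = -59.04°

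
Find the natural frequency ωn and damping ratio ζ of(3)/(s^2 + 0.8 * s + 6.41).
Underdamped: complex pole -0.4 + 2.5j. ωn = |pole| = 2.532, ζ = -Re(pole)/ωn = 0.158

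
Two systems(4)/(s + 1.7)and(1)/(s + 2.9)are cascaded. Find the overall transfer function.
Series: H = H₁ · H₂ = (n₁·n₂)/(d₁·d₂).
Num: n₁·n₂ = 4. Den: d₁·d₂ = s^2 + 4.6*s + 4.93.
H(s) = (4)/(s^2 + 4.6*s + 4.93)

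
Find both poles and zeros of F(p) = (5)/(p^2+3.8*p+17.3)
Set denominator = 0: p^2 + 3.8*p + 17.3 = 0 → Poles: -1.9 + 3.7j, -1.9 - 3.7j
Numerator is a nonzero constant (5) → Zeros: none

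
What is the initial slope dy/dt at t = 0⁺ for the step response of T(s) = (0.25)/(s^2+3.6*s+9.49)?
IVT: y'(0⁺) = lim_{s→∞} s²·Y(s) = lim_{s→∞} s·T(s).
deg(num) = 0, deg(den) = 2, relative degree = 2 ≥ 2, so s·T(s) → 0. Initial slope = 0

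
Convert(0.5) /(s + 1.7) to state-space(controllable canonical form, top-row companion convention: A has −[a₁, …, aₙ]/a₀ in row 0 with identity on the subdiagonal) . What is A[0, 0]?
Reachable canonical form for den = s + 1.7: top row of A = -[a₁,a₂,...,aₙ]/a₀, ones on the subdiagonal, zeros elsewhere.
A = [[-1.7]].
A[0,0] = -1.7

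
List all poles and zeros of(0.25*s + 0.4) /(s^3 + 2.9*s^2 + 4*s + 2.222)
Set denominator = 0: s^3 + 2.9*s^2 + 4*s + 2.222 = (s + 1.1)(s^2 + 1.8*s + 2.02) = 0 → Poles: -0.9 + 1.1j, -0.9 - 1.1j, -1.1
Set numerator = 0: 0.25*s + 0.4 = 0 → Zeros: -1.6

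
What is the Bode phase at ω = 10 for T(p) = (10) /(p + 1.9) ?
Substitute p = j*10: T(j10) = 0.18338 - 0.965158j.
∠T(j10) = atan2(Im, Re) = atan2(-0.965158, 0.18338) = -79.24°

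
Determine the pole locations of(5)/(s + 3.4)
Set denominator = 0: s + 3.4 = 0 → Poles: -3.4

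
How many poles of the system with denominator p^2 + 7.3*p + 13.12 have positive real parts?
p^2 + 7.3*p + 13.12 = (p + 4.1)(p + 3.2). Poles: -3.2, -4.1. RHP poles (Re>0): 0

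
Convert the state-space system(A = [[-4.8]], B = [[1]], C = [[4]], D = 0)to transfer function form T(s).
T(s) = C(sI - A)⁻¹B + D.
Characteristic polynomial det(sI - A) = s + 4.8.
Numerator from C·adj(sI-A)·B + D·det(sI-A) = 4.
T(s) = (4)/(s + 4.8)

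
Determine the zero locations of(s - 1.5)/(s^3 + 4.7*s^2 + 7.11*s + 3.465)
Set numerator = 0: s - 1.5 = 0 → Zeros: 1.5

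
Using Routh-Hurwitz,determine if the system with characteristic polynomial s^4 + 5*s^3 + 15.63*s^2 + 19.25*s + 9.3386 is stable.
Routh array:
s^4: [1, 15.63, 9.3386]; s^3: [5, 19.25]; s^2: [11.78, 9.3386]; s^1: [15.2862]; s^0: [9.3386]
First column: [1, 5, 11.78, 15.2862, 9.3386]. Sign changes = 0.
Yes, stable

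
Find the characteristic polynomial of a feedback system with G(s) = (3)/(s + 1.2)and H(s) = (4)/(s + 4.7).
Characteristic poly = G_den * H_den + G_num * H_num = (s^2 + 5.9*s + 5.64) + (12) = s^2 + 5.9*s + 17.64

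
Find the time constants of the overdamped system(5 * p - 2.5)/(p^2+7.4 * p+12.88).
Overdamped: real poles at -4.6, -2.8. τ = -1/pole → τ₁ = 0.2174, τ₂ = 0.3571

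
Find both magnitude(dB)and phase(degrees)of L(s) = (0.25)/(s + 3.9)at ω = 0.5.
Substitute s = j*0.5: L(j0.5) = 0.063066 - 0.00808538j.
|L| = 20*log₁₀(sqrt(Re²+Im²)) = -23.93 dB.
∠L = atan2(Im, Re) = -7.31°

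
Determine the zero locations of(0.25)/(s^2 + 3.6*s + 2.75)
Numerator is a nonzero constant (0.25) → Zeros: none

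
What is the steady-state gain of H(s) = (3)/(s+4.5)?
DC gain = H(0) = num(0)/den(0) = 3/4.5 = 0.6667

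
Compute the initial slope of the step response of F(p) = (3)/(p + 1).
IVT: y'(0⁺) = lim_{p→∞} p²·Y(p) = lim_{p→∞} p·F(p).
deg(num) = 0, deg(den) = 1, relative degree = 1, so p·F(p) → (leading num)/(leading den) = 3/1 = 3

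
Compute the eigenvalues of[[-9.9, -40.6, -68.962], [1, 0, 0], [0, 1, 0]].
Eigenvalues solve det(λI - A) = 0.
Characteristic polynomial: λ^3 + 9.9*λ^2 + 40.6*λ + 68.962 = 0.
Factor: (λ + 4.1)(λ^2 + 5.8*λ + 16.82) = 0.
Roots: -2.9 + 2.9j, -2.9 - 2.9j, -4.1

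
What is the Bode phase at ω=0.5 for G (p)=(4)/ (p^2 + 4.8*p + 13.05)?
Substitute p = j*0.5: G(j0.5) = 0.301887 - 0.0566038j.
∠G(j0.5) = atan2(Im, Re) = atan2(-0.0566038, 0.301887) = -10.62°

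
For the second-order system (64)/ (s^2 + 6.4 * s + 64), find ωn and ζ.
Standard form: ωn²/(s²+2ζωn·s+ωn²).
const=64=ωn² → ωn=8, s coeff=6.4=2ζωn → ζ=0.4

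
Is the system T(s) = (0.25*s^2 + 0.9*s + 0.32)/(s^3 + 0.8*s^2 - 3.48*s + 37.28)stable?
Denominator: s^3 + 0.8*s^2 - 3.48*s + 37.28 = (s + 4)(s^2 - 3.2*s + 9.32). Poles: -4, 1.6 + 2.6j, 1.6 - 2.6j. All Re(p)<0: No (unstable)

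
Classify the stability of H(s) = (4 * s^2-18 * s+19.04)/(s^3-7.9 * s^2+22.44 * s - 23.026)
Denominator: s^3 - 7.9*s^2 + 22.44*s - 23.026 = (s - 2.9)(s^2 - 5*s + 7.94). Poles: 2.5 + 1.3j, 2.5 - 1.3j, 2.9. Unstable (3 pole(s) in RHP)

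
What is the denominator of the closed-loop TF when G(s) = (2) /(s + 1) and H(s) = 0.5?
Characteristic poly = G_den * H_den + G_num * H_num = (s + 1) + (1) = s + 2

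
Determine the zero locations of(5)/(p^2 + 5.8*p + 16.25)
Numerator is a nonzero constant (5) → Zeros: none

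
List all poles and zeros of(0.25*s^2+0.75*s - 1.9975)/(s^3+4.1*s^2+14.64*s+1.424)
Set denominator = 0: s^3 + 4.1*s^2 + 14.64*s + 1.424 = (s + 0.1)(s^2 + 4*s + 14.24) = 0 → Poles: -0.1, -2 + 3.2j, -2 - 3.2j
Set numerator = 0: 0.25*s^2 + 0.75*s - 1.9975 = 0.25*(s - 1.7)(s + 4.7) = 0 → Zeros: -4.7, 1.7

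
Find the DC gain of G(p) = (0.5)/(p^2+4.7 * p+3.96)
DC gain = G(0) = num(0)/den(0) = 0.5/3.96 = 0.1263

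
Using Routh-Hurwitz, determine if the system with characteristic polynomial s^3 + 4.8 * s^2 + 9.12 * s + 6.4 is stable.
Routh array:
s^3: [1, 9.12]; s^2: [4.8, 6.4]; s^1: [7.78667]; s^0: [6.4]
First column: [1, 4.8, 7.78667, 6.4]. Sign changes = 0.
Yes, stable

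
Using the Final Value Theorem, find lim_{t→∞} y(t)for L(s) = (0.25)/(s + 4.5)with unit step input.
FVT: lim_{t→∞} y(t) = lim_{s→0} s*Y(s) where Y(s) = L(s)/s.
= lim_{s→0} L(s) = L(0) = num(0)/den(0) = 0.25/4.5 = 0.05556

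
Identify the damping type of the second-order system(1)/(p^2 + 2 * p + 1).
Standard form: ωn²/(p²+2ζωn·p+ωn²) gives ωn=1, ζ=1.
Critically damped (ζ = 1)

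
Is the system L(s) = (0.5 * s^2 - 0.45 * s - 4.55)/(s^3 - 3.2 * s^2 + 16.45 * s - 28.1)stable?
Denominator: s^3 - 3.2*s^2 + 16.45*s - 28.1 = (s - 2)(s^2 - 1.2*s + 14.05). Poles: 0.6 + 3.7j, 0.6 - 3.7j, 2. All Re(p)<0: No (unstable)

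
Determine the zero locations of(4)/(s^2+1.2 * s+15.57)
Numerator is a nonzero constant (4) → Zeros: none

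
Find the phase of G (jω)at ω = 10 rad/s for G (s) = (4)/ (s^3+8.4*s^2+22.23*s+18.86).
Substitute s = j*10: G(j10) = -0.00256789 + 0.00243204j.
∠G(j10) = atan2(Im, Re) = atan2(0.00243204, -0.00256789) = 136.56° (principal value).
Summing the individual angle contributions Σ∠(j10 − zᵢ) − Σ∠(j10 − pₖ) over the 0 zero(s) and 3 pole(s), each followed continuously from ω = 0 (DC phase referenced to (−180°, 180°]), gives -223.44°, i.e. the principal value - 360°. Continuous Bode phase = -223.44°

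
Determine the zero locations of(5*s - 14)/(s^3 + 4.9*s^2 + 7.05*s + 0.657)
Set numerator = 0: 5*s - 14 = 0 → Zeros: 2.8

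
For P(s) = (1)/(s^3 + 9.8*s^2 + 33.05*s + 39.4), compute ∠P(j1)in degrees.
Substitute s = j*1: P(j1) = 0.0155514 - 0.0168386j.
∠P(j1) = atan2(Im, Re) = atan2(-0.0168386, 0.0155514) = -47.28°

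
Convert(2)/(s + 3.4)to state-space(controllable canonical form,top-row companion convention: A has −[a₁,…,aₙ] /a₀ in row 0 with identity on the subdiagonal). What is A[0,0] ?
Reachable canonical form for den = s + 3.4: top row of A = -[a₁,a₂,...,aₙ]/a₀, ones on the subdiagonal, zeros elsewhere.
A = [[-3.4]].
A[0,0] = -3.4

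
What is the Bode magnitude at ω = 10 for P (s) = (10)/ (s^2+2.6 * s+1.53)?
Substitute s = j*10: P(j10) = -0.0949352 - 0.0250667j.
|P(j10)| = sqrt(Re² + Im²) = 0.09819.
20*log₁₀(0.09819) = -20.16 dB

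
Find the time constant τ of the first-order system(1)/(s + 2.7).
First-order system: τ = -1/pole. Pole = -2.7. τ = -1/(-2.7) = 0.3704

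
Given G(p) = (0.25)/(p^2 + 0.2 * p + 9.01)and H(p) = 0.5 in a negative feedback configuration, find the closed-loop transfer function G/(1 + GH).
Closed-loop T = G/(1+GH).
Numerator: G_num * H_den = 0.25.
Denominator: G_den * H_den + G_num * H_num = (p^2 + 0.2*p + 9.01) + (0.125) = p^2 + 0.2*p + 9.135.
T(p) = (0.25)/(p^2 + 0.2*p + 9.135)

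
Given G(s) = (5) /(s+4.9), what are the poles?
Set denominator = 0: s + 4.9 = 0 → Poles: -4.9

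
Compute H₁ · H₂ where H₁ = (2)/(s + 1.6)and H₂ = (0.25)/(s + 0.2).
Series: H = H₁ · H₂ = (n₁·n₂)/(d₁·d₂).
Num: n₁·n₂ = 0.5. Den: d₁·d₂ = s^2 + 1.8*s + 0.32.
H(s) = (0.5)/(s^2 + 1.8*s + 0.32)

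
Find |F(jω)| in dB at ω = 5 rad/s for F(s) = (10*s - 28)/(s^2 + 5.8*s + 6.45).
Substitute s = j*5: F(j5) = 1.6618 - 0.0974599j.
|F(j5)| = sqrt(Re² + Im²) = 1.665.
20*log₁₀(1.665) = 4.43 dB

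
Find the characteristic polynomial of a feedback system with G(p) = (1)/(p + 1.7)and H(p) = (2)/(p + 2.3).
Characteristic poly = G_den * H_den + G_num * H_num = (p^2 + 4*p + 3.91) + (2) = p^2 + 4*p + 5.91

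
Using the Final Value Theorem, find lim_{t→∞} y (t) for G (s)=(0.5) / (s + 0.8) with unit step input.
FVT: lim_{t→∞} y(t) = lim_{s→0} s*Y(s) where Y(s) = G(s)/s.
= lim_{s→0} G(s) = G(0) = num(0)/den(0) = 0.5/0.8 = 0.625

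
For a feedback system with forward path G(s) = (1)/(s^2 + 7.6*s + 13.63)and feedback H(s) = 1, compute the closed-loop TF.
Closed-loop T = G/(1+GH).
Numerator: G_num * H_den = 1.
Denominator: G_den * H_den + G_num * H_num = (s^2 + 7.6*s + 13.63) + (1) = s^2 + 7.6*s + 14.63.
T(s) = (1)/(s^2 + 7.6*s + 14.63)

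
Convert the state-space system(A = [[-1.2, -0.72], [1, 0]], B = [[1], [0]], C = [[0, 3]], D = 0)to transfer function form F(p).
F(p) = C(pI - A)⁻¹B + D.
Characteristic polynomial det(pI - A) = p^2 + 1.2*p + 0.72.
Numerator from C·adj(pI-A)·B + D·det(pI-A) = 3.
F(p) = (3)/(p^2 + 1.2*p + 0.72)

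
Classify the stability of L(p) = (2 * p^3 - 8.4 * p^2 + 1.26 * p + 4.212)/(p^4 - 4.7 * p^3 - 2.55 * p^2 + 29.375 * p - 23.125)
Denominator: p^4 - 4.7*p^3 - 2.55*p^2 + 29.375*p - 23.125 = (p - 3.7)(p - 2.5)(p + 2.5)(p - 1). Poles: -2.5, 1, 2.5, 3.7. Unstable (3 pole(s) in RHP)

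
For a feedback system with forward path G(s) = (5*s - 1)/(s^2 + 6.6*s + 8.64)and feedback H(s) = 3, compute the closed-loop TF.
Closed-loop T = G/(1+GH).
Numerator: G_num * H_den = 5*s - 1.
Denominator: G_den * H_den + G_num * H_num = (s^2 + 6.6*s + 8.64) + (15*s - 3) = s^2 + 21.6*s + 5.64.
T(s) = (5*s - 1)/(s^2 + 21.6*s + 5.64)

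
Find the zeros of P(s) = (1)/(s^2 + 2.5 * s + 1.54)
Numerator is a nonzero constant (1) → Zeros: none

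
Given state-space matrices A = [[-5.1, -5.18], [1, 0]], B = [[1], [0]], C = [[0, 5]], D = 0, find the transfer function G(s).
G(s) = C(sI - A)⁻¹B + D.
Characteristic polynomial det(sI - A) = s^2 + 5.1*s + 5.18.
Numerator from C·adj(sI-A)·B + D·det(sI-A) = 5.
G(s) = (5)/(s^2 + 5.1*s + 5.18)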